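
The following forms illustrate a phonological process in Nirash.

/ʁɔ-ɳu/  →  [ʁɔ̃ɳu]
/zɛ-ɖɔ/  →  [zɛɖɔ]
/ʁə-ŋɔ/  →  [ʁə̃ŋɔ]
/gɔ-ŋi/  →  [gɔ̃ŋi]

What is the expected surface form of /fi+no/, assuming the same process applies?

The data show regressive nasality assimilation (vowel nasalisation): /ɔ/ → [ɔ̃] before /ɳ/; /ə/ → [ə̃] before /ŋ/; /ɔ/ → [ɔ̃] before /ŋ/ — a vowel is nasalised by an immediately following nasal consonant.
No change occurs in [zɛɖɔ] because the vowel at the boundary is adjacent to an oral consonant, not a nasal (/ɛ/ next to /ɖ/).
/i/ sits next to the nasal /n/ and is therefore nasalised to [ĩ].

[fĩno]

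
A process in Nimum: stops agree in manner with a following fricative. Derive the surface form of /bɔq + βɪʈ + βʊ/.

The rule targets /q/ (voiceless uvular stop), which sits before the trigger /β/ (fricative).
Changing only its manner to fricative gives [χ] — the voiceless uvular fricative.
At the second juncture, /ʈ/ likewise becomes [ʂ] adjacent to /β/.

[bɔχβɪʂβʊ]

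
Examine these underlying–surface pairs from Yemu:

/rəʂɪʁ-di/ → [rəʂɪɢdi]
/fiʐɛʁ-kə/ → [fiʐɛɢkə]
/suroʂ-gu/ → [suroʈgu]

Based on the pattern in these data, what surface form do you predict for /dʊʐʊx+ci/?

The data show regressive manner assimilation: /ʁ/ → [ɢ] before /d/; /ʁ/ → [ɢ] before /k/; /ʂ/ → [ʈ] before /g/. In each pair only manner changes, matching the following consonant, while place and voice stay constant.
/x/ is a voiceless velar fricative. The following trigger /c/ is a stop, so /x/ must become a stop as well.
Changing only its manner to stop gives [k] — the voiceless velar stop.

[dʊʐʊkci]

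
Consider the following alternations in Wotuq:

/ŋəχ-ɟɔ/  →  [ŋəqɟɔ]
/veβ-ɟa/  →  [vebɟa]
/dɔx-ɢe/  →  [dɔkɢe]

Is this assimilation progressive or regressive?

regressive

The segment that alternates is /χ/, which surfaces as [q] when adjacent to /ɟ/.
The change fricative → stop matches the manner of the following /ɟ/, identifying this as manner assimilation.
Checking the remaining alternations: /β/ → [b] before /ɟ/ (fricative → stop, matching a stop); /x/ → [k] before /ɢ/ (fricative → stop, matching a stop) — only manner changes, and always toward the following segment.
Since the segment that changes precedes the conditioning segment, the assimilation is regressive.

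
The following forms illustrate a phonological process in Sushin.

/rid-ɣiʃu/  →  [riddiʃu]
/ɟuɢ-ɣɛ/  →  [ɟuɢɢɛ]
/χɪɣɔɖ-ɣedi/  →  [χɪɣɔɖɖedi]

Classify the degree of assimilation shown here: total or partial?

total assimilation

Underlying /ɣ/ is realised as [d] next to /d/; /d/ itself does not change.
The output [d] is identical to the trigger /d/ — every feature (place, manner, voicing) has been copied — so this is total assimilation.
The other forms behave the same way: /ɣ/ → [ɢ] after /ɢ/; /ɣ/ → [ɖ] after /ɖ/ — in each case the output is a copy of the preceding consonant.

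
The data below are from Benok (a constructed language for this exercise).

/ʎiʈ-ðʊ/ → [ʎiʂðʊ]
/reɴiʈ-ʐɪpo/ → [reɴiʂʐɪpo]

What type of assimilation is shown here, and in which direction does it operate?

The segment that alternates is /ʈ/, which surfaces as [ʂ] when adjacent to /ð/.
/ʈ/ is a stop while /ð/ is a fricative; the output [ʂ] is a fricative, matching the trigger — so the feature that spreads is manner.
Place and voice are unchanged, so the assimilation is partial, not total.
The other alternating form patterns the same way: /ʈ/ → [ʂ] before /ʐ/ (stop → fricative, matching a fricative) — only manner changes, and always toward the following segment.
Since the segment that changes precedes the conditioning segment, the assimilation is regressive.

regressive manner assimilation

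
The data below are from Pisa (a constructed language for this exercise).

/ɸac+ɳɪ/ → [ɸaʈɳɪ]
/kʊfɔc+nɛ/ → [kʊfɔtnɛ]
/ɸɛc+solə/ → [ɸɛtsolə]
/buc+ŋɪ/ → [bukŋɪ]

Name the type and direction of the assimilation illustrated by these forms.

Underlying /c/ is realised as [ʈ] next to /ɳ/; /ɳ/ itself does not change.
/c/ is palatal while /ɳ/ is retroflex; the output [ʈ] is retroflex, matching the trigger — so the feature that spreads is place.
Manner and voice are unchanged, so the assimilation is partial, not total.
Checking the remaining alternations: /c/ → [t] before /n/ (palatal → alveolar, matching alveolar); /c/ → [t] before /s/ (palatal → alveolar, matching alveolar); /c/ → [k] before /ŋ/ (palatal → velar, matching velar) — only place changes, and always toward the following segment.
Since the segment that changes precedes the conditioning segment, the assimilation is regressive.

regressive place assimilation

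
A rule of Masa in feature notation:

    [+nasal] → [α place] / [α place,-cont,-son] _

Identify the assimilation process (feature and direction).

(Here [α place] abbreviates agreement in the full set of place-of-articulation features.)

The shared variable α links the value of the place features (abbreviated [place]) on the target to the same value on the neighbouring segment, so place is the feature that assimilates.
Since the environment is written before the underscore, the trigger precedes the target; the direction is progressive.

progressive place assimilation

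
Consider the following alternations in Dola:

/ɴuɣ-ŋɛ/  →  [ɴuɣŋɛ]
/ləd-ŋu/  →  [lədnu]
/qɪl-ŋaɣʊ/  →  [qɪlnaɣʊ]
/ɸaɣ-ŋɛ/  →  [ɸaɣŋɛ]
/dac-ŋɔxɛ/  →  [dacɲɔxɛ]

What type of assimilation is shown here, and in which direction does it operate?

progressive place assimilation

The segment that alternates is /ŋ/, which surfaces as [n] when adjacent to /d/.
/ŋ/ is velar while /d/ is alveolar; the output [n] is alveolar, matching the trigger — so the feature that spreads is place.
Manner and voice are unchanged, so the assimilation is partial, not total.
The other alternating forms pattern the same way: /ŋ/ → [n] after /l/ (velar → alveolar, matching alveolar); /ŋ/ → [ɲ] after /c/ (velar → palatal, matching palatal) — only place changes, and always toward the preceding segment.
Nothing changes in [ɴuɣŋɛ], [ɸaɣŋɛ]: there the adjacent consonants already agree in place (/ŋ/ and /ɣ/ are both velar; /ŋ/ and /ɣ/ are both velar), so these forms are consistent with the same rule.
Since the segment that changes follows the conditioning segment, the assimilation is progressive.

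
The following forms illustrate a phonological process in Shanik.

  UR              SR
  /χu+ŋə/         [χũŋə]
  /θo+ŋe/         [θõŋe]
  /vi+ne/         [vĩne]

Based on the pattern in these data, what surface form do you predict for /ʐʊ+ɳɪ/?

The data show regressive nasality assimilation (vowel nasalisation): /u/ → [ũ] before /ŋ/; /o/ → [õ] before /ŋ/; /i/ → [ĩ] before /n/ — a vowel is nasalised by an immediately following nasal consonant.
The vowel /ʊ/ is adjacent to the following nasal /ɳ/, so it acquires [+nasal] and surfaces as [ʊ̃].

[ʐʊ̃ɳɪ]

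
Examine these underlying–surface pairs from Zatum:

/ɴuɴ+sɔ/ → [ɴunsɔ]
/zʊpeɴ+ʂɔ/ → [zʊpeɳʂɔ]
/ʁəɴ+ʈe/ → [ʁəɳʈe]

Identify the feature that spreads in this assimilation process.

place

Comparing underlying and surface forms, /ɴ/ → [n] is the alternation; the neighbouring /s/ is constant.
The change uvular → alveolar matches the place of the following /s/, identifying this as place assimilation.
Checking the remaining alternations: /ɴ/ → [ɳ] before /ʂ/ (uvular → retroflex, matching retroflex); /ɴ/ → [ɳ] before /ʈ/ (uvular → retroflex, matching retroflex) — only place changes, and always toward the following segment.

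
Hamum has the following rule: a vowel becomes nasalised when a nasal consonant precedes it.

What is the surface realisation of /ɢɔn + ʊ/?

[ɢɔnʊ̃]

The vowel /ʊ/ is adjacent to the preceding nasal /n/, so it acquires [+nasal] and surfaces as [ʊ̃].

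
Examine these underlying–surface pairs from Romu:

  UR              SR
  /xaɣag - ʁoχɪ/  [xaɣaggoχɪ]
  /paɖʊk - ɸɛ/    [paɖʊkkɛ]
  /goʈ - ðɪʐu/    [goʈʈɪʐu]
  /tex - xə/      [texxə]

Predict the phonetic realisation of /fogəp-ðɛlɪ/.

[fogəppɛlɪ]

The data show progressive total assimilation (/ʁ/ → [g] after /g/; /ɸ/ → [k] after /k/; /ð/ → [ʈ] after /ʈ/): in every case the target segment becomes identical to its preceding neighbour, copying more than a single feature.
In [texxə] the two consonants at the boundary are already identical (/x/ + /x/), so the rule applies vacuously and nothing changes.
/ð/ is the segment targeted by the rule; it sits immediately after /p/, so it assimilates completely and surfaces as [p].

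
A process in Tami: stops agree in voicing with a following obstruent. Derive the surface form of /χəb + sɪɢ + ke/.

[χəpsɪqke]

/b/ is a voiced bilabial stop. The following trigger /s/ is voiceless, so /b/ must become voiceless as well.
Changing only its voicing to voiceless gives [p] — the voiceless bilabial stop.
The same rule applies at the second boundary: /ɢ/ → [q] next to /k/.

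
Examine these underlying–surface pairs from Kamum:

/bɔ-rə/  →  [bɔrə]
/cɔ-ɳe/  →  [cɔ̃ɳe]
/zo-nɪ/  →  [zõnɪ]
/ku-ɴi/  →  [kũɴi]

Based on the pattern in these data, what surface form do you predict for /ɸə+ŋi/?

[ɸə̃ŋi]

The data show regressive nasality assimilation (vowel nasalisation): /ɔ/ → [ɔ̃] before /ɳ/; /o/ → [õ] before /n/; /u/ → [ũ] before /ɴ/ — a vowel is nasalised by an immediately following nasal consonant.
No change occurs in [bɔrə] because the vowel at the boundary is adjacent to an oral consonant, not a nasal (/ɔ/ next to /r/).
The vowel /ə/ is adjacent to the following nasal /ŋ/, so it acquires [+nasal] and surfaces as [ə̃].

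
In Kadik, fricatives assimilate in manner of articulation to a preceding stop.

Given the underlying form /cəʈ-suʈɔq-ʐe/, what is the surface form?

/s/ is a voiceless alveolar fricative. The preceding trigger /ʈ/ is a stop, so /s/ must become a stop as well.
A voiceless alveolar stop is [t], so the surface segment is [t].
The same rule applies at the second boundary: /ʐ/ → [ɖ] next to /q/.

[cəʈtuʈɔqɖe]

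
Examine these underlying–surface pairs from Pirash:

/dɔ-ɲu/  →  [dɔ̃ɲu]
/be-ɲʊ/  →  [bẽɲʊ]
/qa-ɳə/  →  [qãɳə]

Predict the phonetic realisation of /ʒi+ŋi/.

The data show regressive nasality assimilation (vowel nasalisation): /ɔ/ → [ɔ̃] before /ɲ/; /e/ → [ẽ] before /ɲ/; /a/ → [ã] before /ɳ/ — a vowel is nasalised by an immediately following nasal consonant.
/i/ sits next to the nasal /ŋ/ and is therefore nasalised to [ĩ].

[ʒĩŋi]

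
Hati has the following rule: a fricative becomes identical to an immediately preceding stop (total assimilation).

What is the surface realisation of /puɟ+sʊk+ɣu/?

/s/ is the segment targeted by the rule; it sits immediately after /ɟ/, so it assimilates completely and surfaces as [ɟ].
At the second juncture, /ɣ/ likewise becomes [k] adjacent to /k/.

[puɟɟʊkku]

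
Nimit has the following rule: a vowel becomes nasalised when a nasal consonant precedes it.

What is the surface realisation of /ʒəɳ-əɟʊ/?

[ʒəɳə̃ɟʊ]

The vowel /ə/ is adjacent to the preceding nasal /ɳ/, so it acquires [+nasal] and surfaces as [ə̃].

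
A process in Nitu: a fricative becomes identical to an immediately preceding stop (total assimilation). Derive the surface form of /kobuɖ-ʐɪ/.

[kobuɖɖɪ]

/ʐ/ is the segment targeted by the rule; it sits immediately after /ɖ/, so it assimilates completely and surfaces as [ɖ].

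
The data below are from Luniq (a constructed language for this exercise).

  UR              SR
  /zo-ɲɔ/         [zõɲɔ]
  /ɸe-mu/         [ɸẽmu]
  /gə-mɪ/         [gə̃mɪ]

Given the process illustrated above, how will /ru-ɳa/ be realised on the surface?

The data show regressive nasality assimilation (vowel nasalisation): /o/ → [õ] before /ɲ/; /e/ → [ẽ] before /m/; /ə/ → [ə̃] before /m/ — a vowel is nasalised by an immediately following nasal consonant.
/u/ sits next to the nasal /ɳ/ and is therefore nasalised to [ũ].

[rũɳa]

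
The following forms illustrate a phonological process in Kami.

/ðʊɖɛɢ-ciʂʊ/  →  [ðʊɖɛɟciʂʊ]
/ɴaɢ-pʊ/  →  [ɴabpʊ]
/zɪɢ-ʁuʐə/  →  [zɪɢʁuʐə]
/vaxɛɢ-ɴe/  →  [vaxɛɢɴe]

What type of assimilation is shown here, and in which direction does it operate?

regressive place assimilation

The segment that alternates is /ɢ/, which surfaces as [ɟ] when adjacent to /c/.
The change uvular → palatal matches the place of the following /c/, identifying this as place assimilation.
Manner and voice are unchanged, so the assimilation is partial, not total.
The same holds elsewhere in the data: /ɢ/ → [b] before /p/ (uvular → bilabial, matching bilabial) — only place changes, and always toward the following segment.
Nothing changes in [zɪɢʁuʐə], [vaxɛɢɴe]: there the adjacent consonants already agree in place (/ɢ/ and /ʁ/ are both uvular; /ɢ/ and /ɴ/ are both uvular), so these forms are consistent with the same rule.
The trigger is the following segment, so the direction is regressive (anticipatory).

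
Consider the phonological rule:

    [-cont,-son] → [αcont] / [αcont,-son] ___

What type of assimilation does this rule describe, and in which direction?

The rule copies [cont] (continuancy) from the environment onto the target stops; since [±cont] encodes the stop/fricative manner contrast, the assimilating dimension is manner.
The conditioning segment sits to the left of the focus bar, meaning the trigger precedes the segment that changes — progressive assimilation.

progressive manner assimilation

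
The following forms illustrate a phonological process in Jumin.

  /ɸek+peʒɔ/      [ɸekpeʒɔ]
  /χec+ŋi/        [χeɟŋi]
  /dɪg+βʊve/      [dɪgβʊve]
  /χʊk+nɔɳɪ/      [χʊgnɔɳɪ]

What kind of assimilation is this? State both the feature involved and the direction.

Underlying /c/ is realised as [ɟ] next to /ŋ/; /ŋ/ itself does not change.
/c/ is voiceless while /ŋ/ is voiced; the output [ɟ] is voiced, matching the trigger — so the feature that spreads is voicing.
Place and manner are unchanged, so the assimilation is partial, not total.
The other alternating form patterns the same way: /k/ → [g] before /n/ (voiceless → voiced, matching voiced) — only voicing changes, and always toward the following segment.
Nothing changes in [ɸekpeʒɔ], [dɪgβʊve]: there the adjacent consonants already agree in voicing (/k/ and /p/ are both voiceless; /g/ and /β/ are both voiced), so these forms are consistent with the same rule.
The trigger is the following segment, so the direction is regressive (anticipatory).

regressive voicing assimilation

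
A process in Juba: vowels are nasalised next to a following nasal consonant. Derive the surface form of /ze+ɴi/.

/e/ sits next to the nasal /ɴ/ and is therefore nasalised to [ẽ].

[zẽɴi]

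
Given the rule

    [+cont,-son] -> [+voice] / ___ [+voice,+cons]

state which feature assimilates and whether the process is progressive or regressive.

The structural change is [+voice], and the conditioning segment [+voice,+cons] (a voiced consonant) is itself voiced, so the target comes to share the voicing of its neighbour — voicing assimilation.
The conditioning segment sits to the right of the focus bar, meaning the trigger follows the segment that changes — regressive assimilation.

regressive voicing assimilation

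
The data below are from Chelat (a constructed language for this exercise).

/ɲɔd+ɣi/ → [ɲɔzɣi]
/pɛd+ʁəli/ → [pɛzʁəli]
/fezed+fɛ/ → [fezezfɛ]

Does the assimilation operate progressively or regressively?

Comparing underlying and surface forms, /d/ → [z] is the alternation; the neighbouring /ɣ/ is constant.
/d/ is a stop while /ɣ/ is a fricative; the output [z] is a fricative, matching the trigger — so the feature that spreads is manner.
The other alternating forms pattern the same way: /d/ → [z] before /ʁ/ (stop → fricative, matching a fricative); /d/ → [z] before /f/ (stop → fricative, matching a fricative) — only manner changes, and always toward the following segment.
Since the segment that changes precedes the conditioning segment, the assimilation is regressive.

regressive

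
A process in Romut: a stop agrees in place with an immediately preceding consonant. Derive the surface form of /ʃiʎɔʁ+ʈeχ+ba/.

The rule targets /ʈ/ (voiceless retroflex stop), which sits after the trigger /ʁ/ (uvular).
The voiceless uvular stop is [q], so /ʈ/ → [q].
The same rule applies at the second boundary: /b/ → [ɢ] next to /χ/.

[ʃiʎɔʁqeχɢa]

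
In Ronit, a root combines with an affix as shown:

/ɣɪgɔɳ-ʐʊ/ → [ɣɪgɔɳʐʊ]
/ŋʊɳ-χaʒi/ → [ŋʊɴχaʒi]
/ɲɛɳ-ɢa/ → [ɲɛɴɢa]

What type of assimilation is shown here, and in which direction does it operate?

Comparing underlying and surface forms, /ɳ/ → [ɴ] is the alternation; the neighbouring /χ/ is constant.
/ɳ/ is retroflex while /χ/ is uvular; the output [ɴ] is uvular, matching the trigger — so the feature that spreads is place.
Manner and voice are unchanged, so the assimilation is partial, not total.
Checking the remaining alternation: /ɳ/ → [ɴ] before /ɢ/ (retroflex → uvular, matching uvular) — only place changes, and always toward the following segment.
Nothing changes in [ɣɪgɔɳʐʊ]: there the adjacent consonants already agree in place (/ɳ/ and /ʐ/ are both retroflex), so this form is consistent with the same rule.
The trigger is the following segment, so the direction is regressive (anticipatory).

regressive place assimilation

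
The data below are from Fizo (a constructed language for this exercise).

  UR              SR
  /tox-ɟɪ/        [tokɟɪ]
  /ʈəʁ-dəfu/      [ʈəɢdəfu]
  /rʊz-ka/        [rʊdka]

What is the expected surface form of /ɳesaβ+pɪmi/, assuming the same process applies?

[ɳesabpɪmi]

The data show regressive manner assimilation: /x/ → [k] before /ɟ/; /ʁ/ → [ɢ] before /d/; /z/ → [d] before /k/. In each pair only manner changes, matching the following consonant, while place and voice stay constant.
The rule targets /β/ (voiced bilabial fricative), which sits before the trigger /p/ (stop).
A voiced bilabial stop is [b], so the surface segment is [b].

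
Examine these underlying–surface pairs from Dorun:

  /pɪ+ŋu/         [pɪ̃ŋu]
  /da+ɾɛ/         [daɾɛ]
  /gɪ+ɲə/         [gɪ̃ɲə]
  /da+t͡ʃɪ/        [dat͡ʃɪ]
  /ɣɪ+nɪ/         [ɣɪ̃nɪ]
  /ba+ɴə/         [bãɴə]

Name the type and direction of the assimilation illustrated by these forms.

regressive nasality assimilation (vowel nasalisation)

The vowel /ɪ/ surfaces as nasalised [ɪ̃] next to the following nasal /ŋ/ — it has acquired the [+nasal] feature of its neighbour.
The other forms show the same pattern: /ɪ/ → [ɪ̃] before /ɲ/; /ɪ/ → [ɪ̃] before /n/; /a/ → [ã] before /ɴ/ — each time a vowel is nasalised next to a following nasal.
No change occurs in [daɾɛ], [dat͡ʃɪ] because the vowel at the boundary is adjacent to an oral consonant, not a nasal (/a/ next to /ɾ/; /a/ next to /t͡ʃ/).
Because the conditioning nasal is to the right of the vowel that changes, the process is regressive (anticipatory).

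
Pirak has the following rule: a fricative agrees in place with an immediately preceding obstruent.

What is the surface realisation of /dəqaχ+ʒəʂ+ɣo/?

The rule targets /ʒ/ (voiced postalveolar fricative), which sits after the trigger /χ/ (uvular).
A voiced uvular fricative is [ʁ], so the surface segment is [ʁ].
The same rule applies at the second boundary: /ɣ/ → [ʐ] next to /ʂ/.

[dəqaχʁəʂʐo]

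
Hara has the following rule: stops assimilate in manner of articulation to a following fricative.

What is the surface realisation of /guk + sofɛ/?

[guxsofɛ]

The rule targets /k/ (voiceless velar stop), which sits before the trigger /s/ (fricative).
The voiceless velar fricative is [x], so /k/ → [x].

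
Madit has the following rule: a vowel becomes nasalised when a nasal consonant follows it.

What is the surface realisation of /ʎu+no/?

[ʎũno]

The vowel /u/ is adjacent to the following nasal /n/, so it acquires [+nasal] and surfaces as [ũ].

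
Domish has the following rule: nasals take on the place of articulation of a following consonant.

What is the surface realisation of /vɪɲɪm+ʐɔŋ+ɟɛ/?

[vɪɲɪɳʐɔɲɟɛ]

/m/ is a voiced bilabial nasal. The following trigger /ʐ/ is retroflex, so /m/ must become retroflex as well.
The voiced retroflex nasal is [ɳ], so /m/ → [ɳ].
At the second juncture, /ŋ/ likewise becomes [ɲ] adjacent to /ɟ/.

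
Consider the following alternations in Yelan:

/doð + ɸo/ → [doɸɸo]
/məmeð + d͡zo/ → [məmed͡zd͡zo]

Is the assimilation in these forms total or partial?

total assimilation

Comparing underlying and surface forms, /ð/ → [ɸ] is the alternation; the neighbouring /ɸ/ is constant.
The output [ɸ] is identical to the trigger /ɸ/ — every feature (place, manner, voicing) has been copied — so this is total assimilation.
The other form behaves the same way: /ð/ → [d͡z] before /d͡z/ — in each case the output is a copy of the following consonant.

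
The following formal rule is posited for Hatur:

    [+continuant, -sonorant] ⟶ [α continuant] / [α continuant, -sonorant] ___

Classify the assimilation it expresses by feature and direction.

The shared variable α links the value of [continuant] on the target to that of the neighbouring obstruent. [continuant] distinguishes stops from fricatives — a manner-of-articulation feature — so this is manner assimilation.
The conditioning segment sits to the left of the focus bar, meaning the trigger precedes the segment that changes — progressive assimilation.

progressive manner assimilation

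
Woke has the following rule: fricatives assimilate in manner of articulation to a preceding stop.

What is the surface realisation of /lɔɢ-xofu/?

[lɔɢkofu]

The rule targets /x/ (voiceless velar fricative), which sits after the trigger /ɢ/ (stop).
The voiceless velar stop is [k], so /x/ → [k].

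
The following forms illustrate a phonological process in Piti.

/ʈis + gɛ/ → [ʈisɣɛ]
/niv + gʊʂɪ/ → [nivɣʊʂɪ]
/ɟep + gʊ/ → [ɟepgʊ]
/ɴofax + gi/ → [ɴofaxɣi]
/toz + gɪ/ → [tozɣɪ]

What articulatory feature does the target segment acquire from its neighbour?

Comparing underlying and surface forms, /g/ → [ɣ] is the alternation; the neighbouring /s/ is constant.
The change stop → fricative matches the manner of the preceding /s/, identifying this as manner assimilation.
The other alternating forms pattern the same way: /g/ → [ɣ] after /v/ (stop → fricative, matching a fricative); /g/ → [ɣ] after /x/ (stop → fricative, matching a fricative); /g/ → [ɣ] after /z/ (stop → fricative, matching a fricative) — only manner changes, and always toward the preceding segment.
No alternation appears in [ɟepgʊ]: there the adjacent consonants already agree in manner (/g/ and /p/ are both stops), so this form is consistent with the same rule.

manner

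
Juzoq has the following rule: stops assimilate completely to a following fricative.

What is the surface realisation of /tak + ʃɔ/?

[taʃʃɔ]

/k/ is the segment targeted by the rule; it sits immediately before /ʃ/, so it assimilates completely and surfaces as [ʃ].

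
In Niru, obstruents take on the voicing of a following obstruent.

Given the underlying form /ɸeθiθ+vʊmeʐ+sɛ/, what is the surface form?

[ɸeθiðvʊmeʂsɛ]

/θ/ is a voiceless dental fricative. The following trigger /v/ is voiced, so /θ/ must become voiced as well.
Changing only its voicing to voiced gives [ð] — the voiced dental fricative.
At the second juncture, /ʐ/ likewise becomes [ʂ] adjacent to /s/.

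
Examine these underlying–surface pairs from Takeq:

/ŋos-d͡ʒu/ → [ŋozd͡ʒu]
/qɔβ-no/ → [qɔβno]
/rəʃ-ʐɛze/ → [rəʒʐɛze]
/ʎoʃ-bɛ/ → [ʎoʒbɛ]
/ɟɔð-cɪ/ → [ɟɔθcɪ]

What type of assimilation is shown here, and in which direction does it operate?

Underlying /s/ is realised as [z] next to /d͡ʒ/; /d͡ʒ/ itself does not change.
The change voiceless → voiced matches the voicing of the following /d͡ʒ/, identifying this as voicing assimilation.
Place and manner are unchanged, so the assimilation is partial, not total.
The other alternating forms pattern the same way: /ʃ/ → [ʒ] before /ʐ/ (voiceless → voiced, matching voiced); /ʃ/ → [ʒ] before /b/ (voiceless → voiced, matching voiced); /ð/ → [θ] before /c/ (voiced → voiceless, matching voiceless) — only voicing changes, and always toward the following segment.
No alternation appears in [qɔβno]: there the adjacent consonants already agree in voicing (/β/ and /n/ are both voiced), so this form is consistent with the same rule.
The trigger is the following segment, so the direction is regressive (anticipatory).

regressive voicing assimilation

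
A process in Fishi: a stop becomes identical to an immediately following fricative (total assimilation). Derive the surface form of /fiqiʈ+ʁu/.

[fiqiʁʁu]

/ʈ/ is the segment targeted by the rule; it sits immediately before /ʁ/, so it assimilates completely and surfaces as [ʁ].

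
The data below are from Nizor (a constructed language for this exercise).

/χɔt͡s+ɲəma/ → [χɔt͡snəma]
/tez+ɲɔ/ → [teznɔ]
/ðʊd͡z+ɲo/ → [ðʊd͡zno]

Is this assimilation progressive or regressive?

progressive

Comparing underlying and surface forms, /ɲ/ → [n] is the alternation; the neighbouring /t͡s/ is constant.
/ɲ/ is palatal while /t͡s/ is alveolar; the output [n] is alveolar, matching the trigger — so the feature that spreads is place.
Checking the remaining alternations: /ɲ/ → [n] after /z/ (palatal → alveolar, matching alveolar); /ɲ/ → [n] after /d͡z/ (palatal → alveolar, matching alveolar) — only place changes, and always toward the preceding segment.
Since the segment that changes follows the conditioning segment, the assimilation is progressive.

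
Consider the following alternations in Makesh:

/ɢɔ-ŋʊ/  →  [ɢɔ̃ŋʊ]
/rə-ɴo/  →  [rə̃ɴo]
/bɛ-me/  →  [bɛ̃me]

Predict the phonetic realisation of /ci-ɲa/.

The data show regressive nasality assimilation (vowel nasalisation): /ɔ/ → [ɔ̃] before /ŋ/; /ə/ → [ə̃] before /ɴ/; /ɛ/ → [ɛ̃] before /m/ — a vowel is nasalised by an immediately following nasal consonant.
/i/ sits next to the nasal /ɲ/ and is therefore nasalised to [ĩ].

[cĩɲa]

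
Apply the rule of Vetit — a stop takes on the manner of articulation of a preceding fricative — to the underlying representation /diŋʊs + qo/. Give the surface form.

/q/ is a voiceless uvular stop. The preceding trigger /s/ is a fricative, so /q/ must become a fricative as well.
Changing only its manner to fricative gives [χ] — the voiceless uvular fricative.

[diŋʊsχo]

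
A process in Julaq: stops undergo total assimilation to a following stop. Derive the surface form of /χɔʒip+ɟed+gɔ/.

/p/ is the segment targeted by the rule; it sits immediately before /ɟ/, so it assimilates completely and surfaces as [ɟ].
At the second juncture, /d/ likewise becomes [g] adjacent to /g/.

[χɔʒiɟɟeggɔ]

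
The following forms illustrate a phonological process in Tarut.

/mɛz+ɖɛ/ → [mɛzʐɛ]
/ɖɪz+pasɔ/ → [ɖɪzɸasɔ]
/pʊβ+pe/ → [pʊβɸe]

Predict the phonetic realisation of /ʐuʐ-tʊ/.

The data show progressive manner assimilation: /ɖ/ → [ʐ] after /z/; /p/ → [ɸ] after /z/; /p/ → [ɸ] after /β/. In each pair only manner changes, matching the preceding consonant, while place and voice stay constant.
The rule targets /t/ (voiceless alveolar stop), which sits after the trigger /ʐ/ (fricative).
A voiceless alveolar fricative is [s], so the surface segment is [s].

[ʐuʐsʊ]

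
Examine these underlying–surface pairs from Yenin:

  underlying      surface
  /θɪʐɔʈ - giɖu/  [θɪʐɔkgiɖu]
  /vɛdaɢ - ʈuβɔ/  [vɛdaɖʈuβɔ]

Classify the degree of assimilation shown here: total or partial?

The segment that alternates is /ʈ/, which surfaces as [k] when adjacent to /g/.
/ʈ/ is retroflex while /g/ is velar; the output [k] is velar, matching the trigger — so the feature that spreads is place.
Manner and voice are unchanged, so the assimilation is partial, not total.
Checking the remaining alternation: /ɢ/ → [ɖ] before /ʈ/ (uvular → retroflex, matching retroflex) — only place changes, and always toward the following segment.

partial assimilation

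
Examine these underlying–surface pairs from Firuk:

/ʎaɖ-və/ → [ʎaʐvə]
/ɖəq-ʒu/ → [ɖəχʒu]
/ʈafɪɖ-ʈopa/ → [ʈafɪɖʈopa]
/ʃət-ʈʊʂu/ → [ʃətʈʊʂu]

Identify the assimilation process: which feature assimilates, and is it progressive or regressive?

regressive manner assimilation

Comparing underlying and surface forms, /ɖ/ → [ʐ] is the alternation; the neighbouring /v/ is constant.
/ɖ/ is a stop while /v/ is a fricative; the output [ʐ] is a fricative, matching the trigger — so the feature that spreads is manner.
Place and voice are unchanged, so the assimilation is partial, not total.
The other alternating form patterns the same way: /q/ → [χ] before /ʒ/ (stop → fricative, matching a fricative) — only manner changes, and always toward the following segment.
Nothing changes in [ʈafɪɖʈopa], [ʃətʈʊʂu]: there the adjacent consonants already agree in manner (/ɖ/ and /ʈ/ are both stops; /t/ and /ʈ/ are both stops), so these forms are consistent with the same rule.
The trigger is the following segment, so the direction is regressive (anticipatory).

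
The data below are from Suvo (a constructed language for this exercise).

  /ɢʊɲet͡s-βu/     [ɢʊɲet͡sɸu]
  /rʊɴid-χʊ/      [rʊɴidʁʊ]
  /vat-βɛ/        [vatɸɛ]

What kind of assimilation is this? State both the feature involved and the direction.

progressive voicing assimilation

Underlying /β/ is realised as [ɸ] next to /t͡s/; /t͡s/ itself does not change.
The change voiced → voiceless matches the voicing of the preceding /t͡s/, identifying this as voicing assimilation.
Place and manner are unchanged, so the assimilation is partial, not total.
Checking the remaining alternations: /χ/ → [ʁ] after /d/ (voiceless → voiced, matching voiced); /β/ → [ɸ] after /t/ (voiced → voiceless, matching voiceless) — only voicing changes, and always toward the preceding segment.
Since the segment that changes follows the conditioning segment, the assimilation is progressive.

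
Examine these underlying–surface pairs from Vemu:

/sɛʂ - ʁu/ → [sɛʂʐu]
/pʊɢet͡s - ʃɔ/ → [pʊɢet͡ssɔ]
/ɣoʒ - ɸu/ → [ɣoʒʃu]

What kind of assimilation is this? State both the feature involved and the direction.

progressive place assimilation

Comparing underlying and surface forms, /ʁ/ → [ʐ] is the alternation; the neighbouring /ʂ/ is constant.
/ʁ/ is uvular while /ʂ/ is retroflex; the output [ʐ] is retroflex, matching the trigger — so the feature that spreads is place.
Manner and voice are unchanged, so the assimilation is partial, not total.
Checking the remaining alternations: /ʃ/ → [s] after /t͡s/ (postalveolar → alveolar, matching alveolar); /ɸ/ → [ʃ] after /ʒ/ (bilabial → postalveolar, matching postalveolar) — only place changes, and always toward the preceding segment.
The trigger is the preceding segment, so the direction is progressive (perseverative).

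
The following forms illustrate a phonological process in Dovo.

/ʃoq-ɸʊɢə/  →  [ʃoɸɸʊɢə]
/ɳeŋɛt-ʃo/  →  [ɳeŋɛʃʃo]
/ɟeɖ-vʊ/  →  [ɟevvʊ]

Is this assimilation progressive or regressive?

regressive

The segment that alternates is /q/, which surfaces as [ɸ] when adjacent to /ɸ/.
The output [ɸ] is identical to the trigger /ɸ/ — every feature (place, manner, voicing) has been copied — so this is total assimilation.
The remaining alternations confirm this: /t/ → [ʃ] before /ʃ/; /ɖ/ → [v] before /v/ — in each case the output is a copy of the following consonant.
The trigger is the following segment, so the direction is regressive (anticipatory).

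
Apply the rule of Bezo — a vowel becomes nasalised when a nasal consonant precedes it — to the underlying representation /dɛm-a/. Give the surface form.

/a/ sits next to the nasal /m/ and is therefore nasalised to [ã].

[dɛmã]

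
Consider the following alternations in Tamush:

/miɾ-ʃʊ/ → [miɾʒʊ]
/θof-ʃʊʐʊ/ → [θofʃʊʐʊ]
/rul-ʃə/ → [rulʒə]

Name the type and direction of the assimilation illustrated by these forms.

Comparing underlying and surface forms, /ʃ/ → [ʒ] is the alternation; the neighbouring /ɾ/ is constant.
The change voiceless → voiced matches the voicing of the preceding /ɾ/, identifying this as voicing assimilation.
Place and manner are unchanged, so the assimilation is partial, not total.
The same holds elsewhere in the data: /ʃ/ → [ʒ] after /l/ (voiceless → voiced, matching voiced) — only voicing changes, and always toward the preceding segment.
No alternation appears in [θofʃʊʐʊ]: there the adjacent consonants already agree in voicing (/ʃ/ and /f/ are both voiceless), so this form is consistent with the same rule.
The trigger is the preceding segment, so the direction is progressive (perseverative).

progressive voicing assimilation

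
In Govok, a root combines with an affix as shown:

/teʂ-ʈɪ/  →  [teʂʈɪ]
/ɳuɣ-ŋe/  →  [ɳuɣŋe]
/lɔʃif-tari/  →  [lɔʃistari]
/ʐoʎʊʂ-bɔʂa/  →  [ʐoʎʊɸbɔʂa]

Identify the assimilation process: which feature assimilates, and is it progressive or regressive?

Underlying /f/ is realised as [s] next to /t/; /t/ itself does not change.
/f/ is labiodental while /t/ is alveolar; the output [s] is alveolar, matching the trigger — so the feature that spreads is place.
Manner and voice are unchanged, so the assimilation is partial, not total.
The other alternating form patterns the same way: /ʂ/ → [ɸ] before /b/ (retroflex → bilabial, matching bilabial) — only place changes, and always toward the following segment.
No alternation appears in [teʂʈɪ], [ɳuɣŋe]: there the adjacent consonants already agree in place (/ʂ/ and /ʈ/ are both retroflex; /ɣ/ and /ŋ/ are both velar), so these forms are consistent with the same rule.
Since the segment that changes precedes the conditioning segment, the assimilation is regressive.

regressive place assimilation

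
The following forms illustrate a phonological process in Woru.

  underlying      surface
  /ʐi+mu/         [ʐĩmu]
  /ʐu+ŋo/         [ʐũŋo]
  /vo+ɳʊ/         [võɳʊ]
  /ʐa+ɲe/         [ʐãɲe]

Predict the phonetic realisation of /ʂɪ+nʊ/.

The data show regressive nasality assimilation (vowel nasalisation): /i/ → [ĩ] before /m/; /u/ → [ũ] before /ŋ/; /o/ → [õ] before /ɳ/; /a/ → [ã] before /ɲ/ — a vowel is nasalised by an immediately following nasal consonant.
The vowel /ɪ/ is adjacent to the following nasal /n/, so it acquires [+nasal] and surfaces as [ɪ̃].

[ʂɪ̃nʊ]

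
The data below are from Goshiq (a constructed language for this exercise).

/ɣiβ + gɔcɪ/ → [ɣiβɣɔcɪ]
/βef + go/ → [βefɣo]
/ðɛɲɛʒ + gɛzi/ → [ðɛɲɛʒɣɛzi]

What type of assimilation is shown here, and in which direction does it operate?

Underlying /g/ is realised as [ɣ] next to /β/; /β/ itself does not change.
/g/ is a stop while /β/ is a fricative; the output [ɣ] is a fricative, matching the trigger — so the feature that spreads is manner.
Place and voice are unchanged, so the assimilation is partial, not total.
The same holds elsewhere in the data: /g/ → [ɣ] after /f/ (stop → fricative, matching a fricative); /g/ → [ɣ] after /ʒ/ (stop → fricative, matching a fricative) — only manner changes, and always toward the preceding segment.
Since the segment that changes follows the conditioning segment, the assimilation is progressive.

progressive manner assimilation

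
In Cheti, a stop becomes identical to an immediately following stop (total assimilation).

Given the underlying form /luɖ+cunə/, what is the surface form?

/ɖ/ is the segment targeted by the rule; it sits immediately before /c/, so it assimilates completely and surfaces as [c].

[luccunə]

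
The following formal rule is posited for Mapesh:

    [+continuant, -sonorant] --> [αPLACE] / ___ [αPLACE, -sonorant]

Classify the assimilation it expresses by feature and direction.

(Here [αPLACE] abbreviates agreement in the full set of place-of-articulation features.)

regressive place assimilation

The shared variable α links the value of the place features (abbreviated [PLACE]) on the target to the same value on the neighbouring segment, so place is the feature that assimilates.
The conditioning segment sits to the right of the focus bar, meaning the trigger follows the segment that changes — regressive assimilation.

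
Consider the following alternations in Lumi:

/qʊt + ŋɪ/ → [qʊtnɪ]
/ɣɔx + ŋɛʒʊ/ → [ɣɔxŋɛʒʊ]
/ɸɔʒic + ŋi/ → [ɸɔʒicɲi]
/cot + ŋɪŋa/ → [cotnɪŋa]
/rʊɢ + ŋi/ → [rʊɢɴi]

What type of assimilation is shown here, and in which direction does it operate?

The segment that alternates is /ŋ/, which surfaces as [n] when adjacent to /t/.
/ŋ/ is velar while /t/ is alveolar; the output [n] is alveolar, matching the trigger — so the feature that spreads is place.
Manner and voice are unchanged, so the assimilation is partial, not total.
The other alternating forms pattern the same way: /ŋ/ → [ɲ] after /c/ (velar → palatal, matching palatal); /ŋ/ → [ɴ] after /ɢ/ (velar → uvular, matching uvular) — only place changes, and always toward the preceding segment.
No alternation appears in [ɣɔxŋɛʒʊ]: there the adjacent consonants already agree in place (/ŋ/ and /x/ are both velar), so this form is consistent with the same rule.
Since the segment that changes follows the conditioning segment, the assimilation is progressive.

progressive place assimilation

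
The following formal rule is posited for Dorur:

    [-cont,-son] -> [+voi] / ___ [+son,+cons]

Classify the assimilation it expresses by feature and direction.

regressive voicing assimilation

The target ([-cont,-son], stops) acquires [+voi] next to a sonorant consonant ([+son,+cons]) — it takes on the voicing of its neighbour, so the feature that spreads is voicing.
Since the environment is written after the underscore, the trigger follows the target; the direction is regressive.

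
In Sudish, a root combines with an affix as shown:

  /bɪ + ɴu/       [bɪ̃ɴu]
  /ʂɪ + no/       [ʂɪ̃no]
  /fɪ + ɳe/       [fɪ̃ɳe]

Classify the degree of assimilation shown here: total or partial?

partial assimilation

The vowel /ɪ/ surfaces as nasalised [ɪ̃] next to the following nasal /ɴ/ — it has acquired the [+nasal] feature of its neighbour.
Likewise in the remaining data: /ɪ/ → [ɪ̃] before /n/; /ɪ/ → [ɪ̃] before /ɳ/ — each time a vowel is nasalised next to a following nasal.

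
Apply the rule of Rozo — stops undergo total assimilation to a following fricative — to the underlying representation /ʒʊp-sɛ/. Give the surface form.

/p/ is the segment targeted by the rule; it sits immediately before /s/, so it assimilates completely and surfaces as [s].

[ʒʊssɛ]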